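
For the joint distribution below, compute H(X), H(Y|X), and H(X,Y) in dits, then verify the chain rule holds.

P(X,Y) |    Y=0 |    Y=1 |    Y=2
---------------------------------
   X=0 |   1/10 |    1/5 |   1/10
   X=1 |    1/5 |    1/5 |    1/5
H(X,Y) = 0.7592, H(X) = 0.2923, H(Y|X) = 0.4669 (all in dits)

Chain rule: H(X,Y) = H(X) + H(Y|X)

Left side — joint entropy directly:
H(X,Y) = -Σ p(x,y) log p(x,y) = 0.7592 dits

Right side — compute H(Y|X) from the conditional distributions:
P(X) = (2/5, 3/5), so H(X) = 0.2923 dits
H(Y|X) = Σ_x P(X=x) · H(Y|X=x):
  P(Y|X=0) = (1/4, 1/2, 1/4), H(Y|X=0) = 0.4515, weight P(X=0) = 2/5
  P(Y|X=1) = (1/3, 1/3, 1/3), H(Y|X=1) = 0.4771, weight P(X=1) = 3/5
H(Y|X) = 0.4669 dits

H(X) + H(Y|X) = 0.2923 + 0.4669 = 0.7592 dits

Both sides equal 0.7592 dits. ✓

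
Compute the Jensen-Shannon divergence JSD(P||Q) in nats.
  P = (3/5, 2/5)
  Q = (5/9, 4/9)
0.0010 nats

Jensen-Shannon divergence is:
JSD(P||Q) = 0.5 × D_KL(P||M) + 0.5 × D_KL(Q||M)
where M = 0.5 × (P + Q) is the mixture distribution.

M = 0.5 × (3/5, 2/5) + 0.5 × (5/9, 4/9) = (0.577778, 0.422222)

D_KL(P||M) = 0.0010 nats
D_KL(Q||M) = 0.0010 nats

JSD(P||Q) = 0.5 × 0.0010 + 0.5 × 0.0010 = 0.0010 nats

Unlike KL divergence, JSD is symmetric and bounded: 0 ≤ JSD ≤ log(2).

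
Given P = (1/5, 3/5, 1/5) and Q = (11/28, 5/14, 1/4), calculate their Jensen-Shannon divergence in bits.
0.0475 bits

Jensen-Shannon divergence is:
JSD(P||Q) = 0.5 × D_KL(P||M) + 0.5 × D_KL(Q||M)
where M = 0.5 × (P + Q) is the mixture distribution.

M = 0.5 × (1/5, 3/5, 1/5) + 0.5 × (11/28, 5/14, 1/4) = (0.296429, 0.478571, 9/40)

D_KL(P||M) = 0.0482 bits
D_KL(Q||M) = 0.0468 bits

JSD(P||Q) = 0.5 × 0.0482 + 0.5 × 0.0468 = 0.0475 bits

Unlike KL divergence, JSD is symmetric and bounded: 0 ≤ JSD ≤ log(2).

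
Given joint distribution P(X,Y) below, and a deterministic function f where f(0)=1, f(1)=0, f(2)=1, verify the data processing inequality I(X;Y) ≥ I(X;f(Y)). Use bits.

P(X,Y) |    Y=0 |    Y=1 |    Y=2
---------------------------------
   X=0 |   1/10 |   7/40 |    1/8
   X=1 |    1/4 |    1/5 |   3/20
I(X;Y) = 0.0217, I(X;f(Y)) = 0.0080, inequality holds: 0.0217 ≥ 0.0080

Data Processing Inequality: For any Markov chain X → Y → Z, we have I(X;Y) ≥ I(X;Z).

Here Z = f(Y) is a deterministic function of Y, forming X → Y → Z.

Original I(X;Y) = 0.0217 bits

After applying f:
P(X,Z) where Z=f(Y):
- P(X,Z=0) = P(X,Y=1)
- P(X,Z=1) = P(X,Y=0) + P(X,Y=2)

I(X;Z) = I(X;f(Y)) = 0.0080 bits

Verification: 0.0217 ≥ 0.0080 ✓

Information cannot be created by processing; the function f can only lose information about X.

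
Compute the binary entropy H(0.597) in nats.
0.6742 nats

The binary entropy function is:
H(p) = -p log(p) - (1-p) log(1-p)

H(0.597) = -0.597 × log_e(0.597) - 0.403 × log_e(0.403)
H(0.597) = 0.6742 nats

Note: Binary entropy is maximized at p=0.5 (H=1 bit) and minimized at p=0 or p=1 (H=0).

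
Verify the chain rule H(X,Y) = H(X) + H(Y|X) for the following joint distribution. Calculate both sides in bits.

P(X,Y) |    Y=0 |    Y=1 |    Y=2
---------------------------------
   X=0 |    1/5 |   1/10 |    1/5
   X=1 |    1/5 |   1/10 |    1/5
H(X,Y) = 2.5219, H(X) = 1.0000, H(Y|X) = 1.5219 (all in bits)

Chain rule: H(X,Y) = H(X) + H(Y|X)

Left side — joint entropy directly:
H(X,Y) = -Σ p(x,y) log p(x,y) = 2.5219 bits

Right side — compute H(Y|X) from the conditional distributions:
P(X) = (1/2, 1/2), so H(X) = 1.0000 bits
H(Y|X) = Σ_x P(X=x) · H(Y|X=x):
  P(Y|X=0) = (2/5, 1/5, 2/5), H(Y|X=0) = 1.5219, weight P(X=0) = 1/2
  P(Y|X=1) = (2/5, 1/5, 2/5), H(Y|X=1) = 1.5219, weight P(X=1) = 1/2
H(Y|X) = 1.5219 bits

H(X) + H(Y|X) = 1.0000 + 1.5219 = 2.5219 bits

Both sides equal 2.5219 bits. ✓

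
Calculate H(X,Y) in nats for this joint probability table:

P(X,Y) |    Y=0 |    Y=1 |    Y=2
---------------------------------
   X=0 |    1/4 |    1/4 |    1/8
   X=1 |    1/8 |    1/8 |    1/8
1.7329 nats

Joint entropy is H(X,Y) = -Σ_{x,y} p(x,y) log p(x,y).

Summing over all non-zero entries:
H(X,Y) = -[1/4·log_e(1/4) + 1/4·log_e(1/4) + 1/8·log_e(1/8) + 1/8·log_e(1/8) + 1/8·log_e(1/8) + 1/8·log_e(1/8)]
H(X,Y) = 1.7329 nats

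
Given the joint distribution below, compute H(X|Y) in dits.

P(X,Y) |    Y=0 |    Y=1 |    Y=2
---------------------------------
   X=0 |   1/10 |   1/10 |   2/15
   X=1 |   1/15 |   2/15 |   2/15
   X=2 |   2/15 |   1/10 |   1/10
0.4694 dits

Using the chain rule: H(X|Y) = H(X,Y) - H(Y)

First, compute H(X,Y) = 0.9451 dits

Marginal P(Y) = (3/10, 1/3, 11/30)
H(Y) = 0.4757 dits

H(X|Y) = H(X,Y) - H(Y) = 0.9451 - 0.4757 = 0.4694 dits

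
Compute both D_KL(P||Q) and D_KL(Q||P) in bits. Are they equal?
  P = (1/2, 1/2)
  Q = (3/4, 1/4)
D_KL(P||Q) = 0.2075, D_KL(Q||P) = 0.1887

KL divergence is not symmetric: D_KL(P||Q) ≠ D_KL(Q||P) in general.

D_KL(P||Q) = 0.2075 bits
D_KL(Q||P) = 0.1887 bits

No, they are not equal!

This asymmetry is why KL divergence is not a true distance metric.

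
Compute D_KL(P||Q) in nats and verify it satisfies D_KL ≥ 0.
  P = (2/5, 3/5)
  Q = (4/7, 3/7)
0.0592 nats

KL divergence satisfies the Gibbs inequality: D_KL(P||Q) ≥ 0 for all distributions P, Q.

D_KL(P||Q) = Σ p(x) log(p(x)/q(x))
Term by term:
  x=0: 2/5 × log_e[(2/5)/(4/7)] = -0.1427
  x=1: 3/5 × log_e[(3/5)/(3/7)] = 0.2019
D_KL(P||Q) = 0.0592 nats

D_KL(P||Q) = 0.0592 ≥ 0 ✓

This non-negativity is a fundamental property: relative entropy cannot be negative because it measures how different Q is from P.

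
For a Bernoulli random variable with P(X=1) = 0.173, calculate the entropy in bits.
0.6645 bits

The binary entropy function is:
H(p) = -p log(p) - (1-p) log(1-p)

H(0.173) = -0.173 × log_2(0.173) - 0.827 × log_2(0.827)
H(0.173) = 0.6645 bits

Note: Binary entropy is maximized at p=0.5 (H=1 bit) and minimized at p=0 or p=1 (H=0).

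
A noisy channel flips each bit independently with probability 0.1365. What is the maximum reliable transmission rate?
0.4250 bits

For a binary symmetric channel (BSC) with error probability p:
Capacity C = 1 - H(p) bits per symbol

where H(p) = -p log₂(p) - (1-p) log₂(1-p) is the binary entropy function.

H(0.1365) = 0.5750 bits
C = 1 - 0.5750 = 0.4250 bits per symbol

This means we can reliably transmit up to 0.4250 bits of information per channel use.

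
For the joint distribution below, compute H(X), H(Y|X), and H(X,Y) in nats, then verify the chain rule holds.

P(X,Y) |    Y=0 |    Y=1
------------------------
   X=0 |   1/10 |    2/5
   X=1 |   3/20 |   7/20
H(X,Y) = 1.2488, H(X) = 0.6931, H(Y|X) = 0.5556 (all in nats)

Chain rule: H(X,Y) = H(X) + H(Y|X)

Left side — joint entropy directly:
H(X,Y) = -Σ p(x,y) log p(x,y) = 1.2488 nats

Right side — compute H(Y|X) from the conditional distributions:
P(X) = (1/2, 1/2), so H(X) = 0.6931 nats
H(Y|X) = Σ_x P(X=x) · H(Y|X=x):
  P(Y|X=0) = (1/5, 4/5), H(Y|X=0) = 0.5004, weight P(X=0) = 1/2
  P(Y|X=1) = (3/10, 7/10), H(Y|X=1) = 0.6109, weight P(X=1) = 1/2
H(Y|X) = 0.5556 nats

H(X) + H(Y|X) = 0.6931 + 0.5556 = 1.2488 nats

Both sides equal 1.2488 nats. ✓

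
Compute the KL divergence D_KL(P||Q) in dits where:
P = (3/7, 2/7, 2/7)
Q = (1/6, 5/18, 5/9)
0.0968 dits

KL divergence: D_KL(P||Q) = Σ p(x) log(p(x)/q(x))

Computing term by term:
  x=0: 3/7 × log_10[(3/7)/(1/6)] = 3/7 × 0.4102 = 0.1758
  x=1: 2/7 × log_10[(2/7)/(5/18)] = 2/7 × 0.0122 = 0.0035
  x=2: 2/7 × log_10[(2/7)/(5/9)] = 2/7 × -0.2888 = -0.0825

D_KL(P||Q) = 0.0968 dits

Note: KL divergence is always non-negative and equals 0 iff P = Q.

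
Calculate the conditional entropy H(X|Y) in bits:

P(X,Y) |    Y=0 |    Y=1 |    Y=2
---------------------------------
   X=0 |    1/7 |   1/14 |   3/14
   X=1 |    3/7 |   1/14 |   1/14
0.8382 bits

Using the chain rule: H(X|Y) = H(X,Y) - H(Y)

First, compute H(X,Y) = 2.2170 bits

Marginal P(Y) = (4/7, 1/7, 2/7)
H(Y) = 1.3788 bits

H(X|Y) = H(X,Y) - H(Y) = 2.2170 - 1.3788 = 0.8382 bits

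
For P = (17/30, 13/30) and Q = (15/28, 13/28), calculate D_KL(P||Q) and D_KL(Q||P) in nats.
D_KL(P||Q) = 0.0019, D_KL(Q||P) = 0.0019

KL divergence is not symmetric: D_KL(P||Q) ≠ D_KL(Q||P) in general.

D_KL(P||Q) = 0.0019 nats
D_KL(Q||P) = 0.0019 nats

In this case they happen to be equal (to 4 decimal places).

This asymmetry is why KL divergence is not a true distance metric.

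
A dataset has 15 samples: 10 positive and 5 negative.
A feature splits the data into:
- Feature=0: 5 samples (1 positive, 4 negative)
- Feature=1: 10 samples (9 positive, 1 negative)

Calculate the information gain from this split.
0.3650 bits

Information Gain = H(Y) - H(Y|Feature)

Before split:
P(positive) = 10/15 = 0.6667
H(Y) = 0.9183 bits

After split:
Feature=0: H = 0.7219 bits (weight = 5/15)
Feature=1: H = 0.4690 bits (weight = 10/15)
H(Y|Feature) = (5/15)×0.7219 + (10/15)×0.4690 = 0.5533 bits

Information Gain = 0.9183 - 0.5533 = 0.3650 bits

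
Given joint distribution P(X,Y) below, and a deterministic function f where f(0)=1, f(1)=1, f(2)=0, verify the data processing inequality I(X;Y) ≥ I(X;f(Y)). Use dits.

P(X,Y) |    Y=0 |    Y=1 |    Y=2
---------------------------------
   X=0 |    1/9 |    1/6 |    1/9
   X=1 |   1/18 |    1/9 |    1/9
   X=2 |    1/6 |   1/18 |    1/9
I(X;Y) = 0.0212, I(X;f(Y)) = 0.0021, inequality holds: 0.0212 ≥ 0.0021

Data Processing Inequality: For any Markov chain X → Y → Z, we have I(X;Y) ≥ I(X;Z).

Here Z = f(Y) is a deterministic function of Y, forming X → Y → Z.

Original I(X;Y) = 0.0212 dits

After applying f:
P(X,Z) where Z=f(Y):
- P(X,Z=0) = P(X,Y=2)
- P(X,Z=1) = P(X,Y=0) + P(X,Y=1)

I(X;Z) = I(X;f(Y)) = 0.0021 dits

Verification: 0.0212 ≥ 0.0021 ✓

Information cannot be created by processing; the function f can only lose information about X.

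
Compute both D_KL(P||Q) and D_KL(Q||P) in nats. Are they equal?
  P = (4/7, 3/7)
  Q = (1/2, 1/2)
D_KL(P||Q) = 0.0102, D_KL(Q||P) = 0.0103

KL divergence is not symmetric: D_KL(P||Q) ≠ D_KL(Q||P) in general.

D_KL(P||Q) = 0.0102 nats
D_KL(Q||P) = 0.0103 nats

No, they are not equal!

This asymmetry is why KL divergence is not a true distance metric.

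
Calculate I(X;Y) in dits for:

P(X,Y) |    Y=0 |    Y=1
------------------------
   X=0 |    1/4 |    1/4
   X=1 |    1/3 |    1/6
0.0062 dits

Mutual information: I(X;Y) = H(X) + H(Y) - H(X,Y)

Marginals:
P(X) = (1/2, 1/2), H(X) = 0.3010 dits
P(Y) = (7/12, 5/12), H(Y) = 0.2950 dits

Joint entropy: H(X,Y) = 0.5898 dits

I(X;Y) = 0.3010 + 0.2950 - 0.5898 = 0.0062 dits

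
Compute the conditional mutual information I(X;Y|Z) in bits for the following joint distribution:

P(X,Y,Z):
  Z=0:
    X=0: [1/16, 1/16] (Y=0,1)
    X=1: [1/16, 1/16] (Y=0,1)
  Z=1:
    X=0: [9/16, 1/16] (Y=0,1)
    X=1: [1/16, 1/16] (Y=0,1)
0.0694 bits

Conditional mutual information: I(X;Y|Z) = H(X|Z) + H(Y|Z) - H(X,Y|Z)

H(Z) = 0.8113
H(X,Z) = 1.5488 → H(X|Z) = 0.7375
H(Y,Z) = 1.5488 → H(Y|Z) = 0.7375
H(X,Y,Z) = 2.2169 → H(X,Y|Z) = 1.4056

I(X;Y|Z) = 0.7375 + 0.7375 - 1.4056 = 0.0694 bits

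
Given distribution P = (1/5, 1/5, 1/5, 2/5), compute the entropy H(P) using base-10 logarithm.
0.5786 dits

Shannon entropy is H(X) = -Σ p(x) log p(x).

For P = (1/5, 1/5, 1/5, 2/5):
H = -1/5 × log_10(1/5) -1/5 × log_10(1/5) -1/5 × log_10(1/5) -2/5 × log_10(2/5)
H = 0.5786 dits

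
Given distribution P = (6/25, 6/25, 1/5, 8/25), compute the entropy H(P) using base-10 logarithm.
0.5956 dits

Shannon entropy is H(X) = -Σ p(x) log p(x).

For P = (6/25, 6/25, 1/5, 8/25):
H = -6/25 × log_10(6/25) -6/25 × log_10(6/25) -1/5 × log_10(1/5) -8/25 × log_10(8/25)
H = 0.5956 dits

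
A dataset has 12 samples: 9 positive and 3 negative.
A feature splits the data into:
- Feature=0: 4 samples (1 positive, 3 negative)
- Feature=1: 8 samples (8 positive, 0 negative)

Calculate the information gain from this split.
0.5409 bits

Information Gain = H(Y) - H(Y|Feature)

Before split:
P(positive) = 9/12 = 0.7500
H(Y) = 0.8113 bits

After split:
Feature=0: H = 0.8113 bits (weight = 4/12)
Feature=1: H = 0.0000 bits (weight = 8/12)
H(Y|Feature) = (4/12)×0.8113 + (8/12)×0.0000 = 0.2704 bits

Information Gain = 0.8113 - 0.2704 = 0.5409 bits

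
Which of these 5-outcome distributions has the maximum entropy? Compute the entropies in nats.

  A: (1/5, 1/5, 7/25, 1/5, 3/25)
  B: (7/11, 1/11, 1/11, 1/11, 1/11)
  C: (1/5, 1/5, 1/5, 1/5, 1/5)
C

For a discrete distribution over n outcomes, entropy is maximized by the uniform distribution.

Computing entropies:
H(A) = 1.5765 nats
H(B) = 1.1596 nats
H(C) = 1.6094 nats

The uniform distribution (where all probabilities equal 1/5) achieves the maximum entropy of log_e(5) = 1.6094 nats.

Distribution C has the highest entropy.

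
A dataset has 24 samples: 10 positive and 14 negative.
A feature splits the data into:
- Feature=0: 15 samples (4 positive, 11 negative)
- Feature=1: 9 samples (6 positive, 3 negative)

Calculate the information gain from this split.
0.1126 bits

Information Gain = H(Y) - H(Y|Feature)

Before split:
P(positive) = 10/24 = 0.4167
H(Y) = 0.9799 bits

After split:
Feature=0: H = 0.8366 bits (weight = 15/24)
Feature=1: H = 0.9183 bits (weight = 9/24)
H(Y|Feature) = (15/24)×0.8366 + (9/24)×0.9183 = 0.8673 bits

Information Gain = 0.9799 - 0.8673 = 0.1126 bits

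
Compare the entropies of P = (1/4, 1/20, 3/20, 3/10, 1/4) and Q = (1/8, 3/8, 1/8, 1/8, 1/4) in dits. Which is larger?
Q

Computing entropies in dits:
H(P) = 0.6465
H(Q) = 0.6489

Distribution Q has higher entropy.

Intuition: The distribution closer to uniform (more spread out) has higher entropy.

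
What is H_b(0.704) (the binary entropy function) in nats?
0.6074 nats

The binary entropy function is:
H(p) = -p log(p) - (1-p) log(1-p)

H(0.704) = -0.704 × log_e(0.704) - 0.296 × log_e(0.296)
H(0.704) = 0.6074 nats

Note: Binary entropy is maximized at p=0.5 (H=1 bit) and minimized at p=0 or p=1 (H=0).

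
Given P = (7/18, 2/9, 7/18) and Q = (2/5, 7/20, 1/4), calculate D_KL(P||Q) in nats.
0.0599 nats

KL divergence: D_KL(P||Q) = Σ p(x) log(p(x)/q(x))

Computing term by term:
  x=0: 7/18 × log_e[(7/18)/(2/5)] = 7/18 × -0.0282 = -0.0110
  x=1: 2/9 × log_e[(2/9)/(7/20)] = 2/9 × -0.4543 = -0.1009
  x=2: 7/18 × log_e[(7/18)/(1/4)] = 7/18 × 0.4418 = 0.1718

D_KL(P||Q) = 0.0599 nats

Note: KL divergence is always non-negative and equals 0 iff P = Q.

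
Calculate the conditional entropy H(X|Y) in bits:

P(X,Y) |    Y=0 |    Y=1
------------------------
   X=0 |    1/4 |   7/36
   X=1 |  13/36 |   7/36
0.9853 bits

Using the chain rule: H(X|Y) = H(X,Y) - H(Y)

First, compute H(X,Y) = 1.9494 bits

Marginal P(Y) = (11/18, 7/18)
H(Y) = 0.9641 bits

H(X|Y) = H(X,Y) - H(Y) = 1.9494 - 0.9641 = 0.9853 bits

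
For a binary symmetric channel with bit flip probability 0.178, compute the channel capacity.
0.3243 bits

For a binary symmetric channel (BSC) with error probability p:
Capacity C = 1 - H(p) bits per symbol

where H(p) = -p log₂(p) - (1-p) log₂(1-p) is the binary entropy function.

H(0.178) = 0.6757 bits
C = 1 - 0.6757 = 0.3243 bits per symbol

This means we can reliably transmit up to 0.3243 bits of information per channel use.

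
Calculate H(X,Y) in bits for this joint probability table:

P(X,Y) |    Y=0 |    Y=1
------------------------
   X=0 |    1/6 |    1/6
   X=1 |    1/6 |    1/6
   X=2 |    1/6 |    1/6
2.5850 bits

Joint entropy is H(X,Y) = -Σ_{x,y} p(x,y) log p(x,y).

Summing over all non-zero entries:
H(X,Y) = -[1/6·log_2(1/6) + 1/6·log_2(1/6) + 1/6·log_2(1/6) + 1/6·log_2(1/6) + 1/6·log_2(1/6) + 1/6·log_2(1/6)]
H(X,Y) = 2.5850 bits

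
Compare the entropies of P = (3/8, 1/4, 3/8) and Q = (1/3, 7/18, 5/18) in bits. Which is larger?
Q

Computing entropies in bits:
H(P) = 1.5613
H(Q) = 1.5715

Distribution Q has higher entropy.

Intuition: The distribution closer to uniform (more spread out) has higher entropy.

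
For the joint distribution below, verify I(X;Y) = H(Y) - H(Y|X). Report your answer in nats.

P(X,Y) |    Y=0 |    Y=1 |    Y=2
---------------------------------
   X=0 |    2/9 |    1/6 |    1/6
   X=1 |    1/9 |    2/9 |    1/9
I(X;Y) = 0.0223 nats

Mutual information has multiple equivalent forms:
- I(X;Y) = H(X) - H(X|Y)
- I(X;Y) = H(Y) - H(Y|X)
- I(X;Y) = H(X) + H(Y) - H(X,Y)

Computing all quantities:
H(X) = 0.6870, H(Y) = 1.0893, H(X,Y) = 1.7540
H(X|Y) = 0.6647, H(Y|X) = 1.0670

Verification:
H(X) - H(X|Y) = 0.6870 - 0.6647 = 0.0223
H(Y) - H(Y|X) = 1.0893 - 1.0670 = 0.0223
H(X) + H(Y) - H(X,Y) = 0.6870 + 1.0893 - 1.7540 = 0.0223

All forms give I(X;Y) = 0.0223 nats. ✓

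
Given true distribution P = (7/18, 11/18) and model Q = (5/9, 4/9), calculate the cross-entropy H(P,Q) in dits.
0.3145 dits

Cross-entropy: H(P,Q) = -Σ p(x) log q(x)

Alternatively: H(P,Q) = H(P) + D_KL(P||Q)
H(P) = 0.2902 dits
D_KL(P||Q) = 0.0243 dits

H(P,Q) = 0.2902 + 0.0243 = 0.3145 dits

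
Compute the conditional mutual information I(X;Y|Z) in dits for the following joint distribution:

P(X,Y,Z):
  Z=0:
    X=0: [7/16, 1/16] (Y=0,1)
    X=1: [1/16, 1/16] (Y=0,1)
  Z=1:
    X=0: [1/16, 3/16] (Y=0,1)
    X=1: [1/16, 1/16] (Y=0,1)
0.0214 dits

Conditional mutual information: I(X;Y|Z) = H(X|Z) + H(Y|Z) - H(X,Y|Z)

H(Z) = 0.2873
H(X,Z) = 0.5268 → H(X|Z) = 0.2395
H(Y,Z) = 0.5268 → H(Y|Z) = 0.2395
H(X,Y,Z) = 0.7449 → H(X,Y|Z) = 0.4576

I(X;Y|Z) = 0.2395 + 0.2395 - 0.4576 = 0.0214 dits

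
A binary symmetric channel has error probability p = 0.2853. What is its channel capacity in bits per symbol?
0.1374 bits

For a binary symmetric channel (BSC) with error probability p:
Capacity C = 1 - H(p) bits per symbol

where H(p) = -p log₂(p) - (1-p) log₂(1-p) is the binary entropy function.

H(0.2853) = 0.8626 bits
C = 1 - 0.8626 = 0.1374 bits per symbol

This means we can reliably transmit up to 0.1374 bits of information per channel use.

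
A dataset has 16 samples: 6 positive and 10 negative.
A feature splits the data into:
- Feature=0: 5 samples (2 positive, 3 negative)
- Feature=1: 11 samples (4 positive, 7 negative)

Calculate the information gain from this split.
0.0009 bits

Information Gain = H(Y) - H(Y|Feature)

Before split:
P(positive) = 6/16 = 0.3750
H(Y) = 0.9544 bits

After split:
Feature=0: H = 0.9710 bits (weight = 5/16)
Feature=1: H = 0.9457 bits (weight = 11/16)
H(Y|Feature) = (5/16)×0.9710 + (11/16)×0.9457 = 0.9536 bits

Information Gain = 0.9544 - 0.9536 = 0.0009 bits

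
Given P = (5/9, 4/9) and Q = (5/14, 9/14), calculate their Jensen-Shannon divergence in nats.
0.0200 nats

Jensen-Shannon divergence is:
JSD(P||Q) = 0.5 × D_KL(P||M) + 0.5 × D_KL(Q||M)
where M = 0.5 × (P + Q) is the mixture distribution.

M = 0.5 × (5/9, 4/9) + 0.5 × (5/14, 9/14) = (0.456349, 0.543651)

D_KL(P||M) = 0.0197 nats
D_KL(Q||M) = 0.0202 nats

JSD(P||Q) = 0.5 × 0.0197 + 0.5 × 0.0202 = 0.0200 nats

Unlike KL divergence, JSD is symmetric and bounded: 0 ≤ JSD ≤ log(2).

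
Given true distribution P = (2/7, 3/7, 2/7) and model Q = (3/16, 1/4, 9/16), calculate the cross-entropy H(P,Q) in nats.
1.2368 nats

Cross-entropy: H(P,Q) = -Σ p(x) log q(x)

Alternatively: H(P,Q) = H(P) + D_KL(P||Q)
H(P) = 1.0790 nats
D_KL(P||Q) = 0.1578 nats

H(P,Q) = 1.0790 + 0.1578 = 1.2368 nats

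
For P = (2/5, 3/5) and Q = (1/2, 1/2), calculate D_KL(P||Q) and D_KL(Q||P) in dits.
D_KL(P||Q) = 0.0087, D_KL(Q||P) = 0.0089

KL divergence is not symmetric: D_KL(P||Q) ≠ D_KL(Q||P) in general.

D_KL(P||Q) = 0.0087 dits
D_KL(Q||P) = 0.0089 dits

No, they are not equal!

This asymmetry is why KL divergence is not a true distance metric.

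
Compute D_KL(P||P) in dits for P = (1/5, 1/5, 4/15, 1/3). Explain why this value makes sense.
0.0000 dits

KL divergence satisfies the Gibbs inequality: D_KL(P||Q) ≥ 0 for all distributions P, Q.

D_KL(P||Q) = Σ p(x) log(p(x)/q(x))
Each term is p(x) × log_10(p(x)/p(x)) = p(x) × log_10(1) = 0, so the sum is 0.
D_KL(P||Q) = 0.0000 dits

When P = Q, the KL divergence is exactly 0, as there is no 'divergence' between identical distributions.

This non-negativity is a fundamental property: relative entropy cannot be negative because it measures how different Q is from P.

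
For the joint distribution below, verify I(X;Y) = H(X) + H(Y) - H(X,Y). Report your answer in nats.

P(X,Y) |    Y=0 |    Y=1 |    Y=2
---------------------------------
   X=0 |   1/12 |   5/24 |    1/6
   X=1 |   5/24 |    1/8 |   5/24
I(X;Y) = 0.0370 nats

Mutual information has multiple equivalent forms:
- I(X;Y) = H(X) - H(X|Y)
- I(X;Y) = H(Y) - H(Y|X)
- I(X;Y) = H(X) + H(Y) - H(X,Y)

Computing all quantities:
H(X) = 0.6897, H(Y) = 1.0934, H(X,Y) = 1.7460
H(X|Y) = 0.6526, H(Y|X) = 1.0563

Verification:
H(X) - H(X|Y) = 0.6897 - 0.6526 = 0.0370
H(Y) - H(Y|X) = 1.0934 - 1.0563 = 0.0370
H(X) + H(Y) - H(X,Y) = 0.6897 + 1.0934 - 1.7460 = 0.0370

All forms give I(X;Y) = 0.0370 nats. ✓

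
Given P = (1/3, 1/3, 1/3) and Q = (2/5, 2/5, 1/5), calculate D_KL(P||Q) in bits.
0.0703 bits

KL divergence: D_KL(P||Q) = Σ p(x) log(p(x)/q(x))

Computing term by term:
  x=0: 1/3 × log_2[(1/3)/(2/5)] = 1/3 × -0.2630 = -0.0877
  x=1: 1/3 × log_2[(1/3)/(2/5)] = 1/3 × -0.2630 = -0.0877
  x=2: 1/3 × log_2[(1/3)/(1/5)] = 1/3 × 0.7370 = 0.2457

D_KL(P||Q) = 0.0703 bits

Note: KL divergence is always non-negative and equals 0 iff P = Q.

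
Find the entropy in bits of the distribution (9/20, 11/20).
0.9928 bits

Shannon entropy is H(X) = -Σ p(x) log p(x).

For P = (9/20, 11/20):
H = -9/20 × log_2(9/20) -11/20 × log_2(11/20)
H = 0.9928 bits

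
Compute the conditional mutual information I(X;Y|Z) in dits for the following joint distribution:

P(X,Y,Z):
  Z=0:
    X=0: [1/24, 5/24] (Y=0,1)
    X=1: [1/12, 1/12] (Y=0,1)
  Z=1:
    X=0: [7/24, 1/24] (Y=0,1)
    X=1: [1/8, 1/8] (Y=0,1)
0.0332 dits

Conditional mutual information: I(X;Y|Z) = H(X|Z) + H(Y|Z) - H(X,Y|Z)

H(Z) = 0.2950
H(X,Z) = 0.5898 → H(X|Z) = 0.2948
H(Y,Z) = 0.5571 → H(Y|Z) = 0.2621
H(X,Y,Z) = 0.8187 → H(X,Y|Z) = 0.5237

I(X;Y|Z) = 0.2948 + 0.2621 - 0.5237 = 0.0332 dits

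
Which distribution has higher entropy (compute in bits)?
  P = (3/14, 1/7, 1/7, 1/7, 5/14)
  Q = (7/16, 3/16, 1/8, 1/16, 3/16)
P

Computing entropies in bits:
H(P) = 2.2099
H(Q) = 2.0524

Distribution P has higher entropy.

Intuition: The distribution closer to uniform (more spread out) has higher entropy.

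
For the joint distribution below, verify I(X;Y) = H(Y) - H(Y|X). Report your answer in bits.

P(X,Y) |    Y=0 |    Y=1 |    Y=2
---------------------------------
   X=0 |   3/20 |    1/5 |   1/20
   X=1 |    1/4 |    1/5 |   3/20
I(X;Y) = 0.0269 bits

Mutual information has multiple equivalent forms:
- I(X;Y) = H(X) - H(X|Y)
- I(X;Y) = H(Y) - H(Y|X)
- I(X;Y) = H(X) + H(Y) - H(X,Y)

Computing all quantities:
H(X) = 0.9710, H(Y) = 1.5219, H(X,Y) = 2.4660
H(X|Y) = 0.9440, H(Y|X) = 1.4950

Verification:
H(X) - H(X|Y) = 0.9710 - 0.9440 = 0.0269
H(Y) - H(Y|X) = 1.5219 - 1.4950 = 0.0269
H(X) + H(Y) - H(X,Y) = 0.9710 + 1.5219 - 2.4660 = 0.0269

All forms give I(X;Y) = 0.0269 bits. ✓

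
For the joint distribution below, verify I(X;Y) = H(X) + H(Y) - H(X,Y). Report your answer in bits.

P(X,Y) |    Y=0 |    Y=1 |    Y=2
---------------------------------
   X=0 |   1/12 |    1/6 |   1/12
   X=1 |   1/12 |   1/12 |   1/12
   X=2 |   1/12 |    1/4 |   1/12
I(X;Y) = 0.0325 bits

Mutual information has multiple equivalent forms:
- I(X;Y) = H(X) - H(X|Y)
- I(X;Y) = H(Y) - H(Y|X)
- I(X;Y) = H(X) + H(Y) - H(X,Y)

Computing all quantities:
H(X) = 1.5546, H(Y) = 1.5000, H(X,Y) = 3.0221
H(X|Y) = 1.5221, H(Y|X) = 1.4675

Verification:
H(X) - H(X|Y) = 1.5546 - 1.5221 = 0.0325
H(Y) - H(Y|X) = 1.5000 - 1.4675 = 0.0325
H(X) + H(Y) - H(X,Y) = 1.5546 + 1.5000 - 3.0221 = 0.0325

All forms give I(X;Y) = 0.0325 bits. ✓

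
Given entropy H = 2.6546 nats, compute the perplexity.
14.2193

Perplexity is e^H (or exp(H) for natural log).

H = 2.6546 nats
Perplexity = e^2.6546 = 14.2193

Interpretation: The model's uncertainty is equivalent to choosing uniformly among 14.2 options.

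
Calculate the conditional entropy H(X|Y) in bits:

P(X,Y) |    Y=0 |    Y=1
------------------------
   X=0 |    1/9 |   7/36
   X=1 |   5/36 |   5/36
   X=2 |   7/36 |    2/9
1.5532 bits

Using the chain rule: H(X|Y) = H(X,Y) - H(Y)

First, compute H(X,Y) = 2.5443 bits

Marginal P(Y) = (4/9, 5/9)
H(Y) = 0.9911 bits

H(X|Y) = H(X,Y) - H(Y) = 2.5443 - 0.9911 = 1.5532 bits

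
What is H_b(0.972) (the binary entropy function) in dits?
0.0555 dits

The binary entropy function is:
H(p) = -p log(p) - (1-p) log(1-p)

H(0.972) = -0.972 × log_10(0.972) - 0.028 × log_10(0.028)
H(0.972) = 0.0555 dits

Note: Binary entropy is maximized at p=0.5 (H=1 bit) and minimized at p=0 or p=1 (H=0).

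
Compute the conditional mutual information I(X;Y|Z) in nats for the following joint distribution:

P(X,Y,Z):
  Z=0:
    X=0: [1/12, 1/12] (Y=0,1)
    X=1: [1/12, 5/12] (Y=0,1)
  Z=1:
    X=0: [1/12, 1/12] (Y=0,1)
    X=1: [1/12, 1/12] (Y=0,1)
0.0341 nats

Conditional mutual information: I(X;Y|Z) = H(X|Z) + H(Y|Z) - H(X,Y|Z)

H(Z) = 0.6365
H(X,Z) = 1.2425 → H(X|Z) = 0.6059
H(Y,Z) = 1.2425 → H(Y|Z) = 0.6059
H(X,Y,Z) = 1.8143 → H(X,Y|Z) = 1.1778

I(X;Y|Z) = 0.6059 + 0.6059 - 1.1778 = 0.0341 nats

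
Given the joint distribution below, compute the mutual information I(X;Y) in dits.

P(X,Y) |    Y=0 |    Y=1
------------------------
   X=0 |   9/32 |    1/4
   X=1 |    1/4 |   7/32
0.0000 dits

Mutual information: I(X;Y) = H(X) + H(Y) - H(X,Y)

Marginals:
P(X) = (17/32, 15/32), H(X) = 0.3002 dits
P(Y) = (17/32, 15/32), H(Y) = 0.3002 dits

Joint entropy: H(X,Y) = 0.6004 dits

I(X;Y) = 0.3002 + 0.3002 - 0.6004 = 0.0000 dits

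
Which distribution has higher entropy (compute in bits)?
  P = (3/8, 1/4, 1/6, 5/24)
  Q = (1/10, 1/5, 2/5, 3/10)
P

Computing entropies in bits:
H(P) = 1.9329
H(Q) = 1.8464

Distribution P has higher entropy.

Intuition: The distribution closer to uniform (more spread out) has higher entropy.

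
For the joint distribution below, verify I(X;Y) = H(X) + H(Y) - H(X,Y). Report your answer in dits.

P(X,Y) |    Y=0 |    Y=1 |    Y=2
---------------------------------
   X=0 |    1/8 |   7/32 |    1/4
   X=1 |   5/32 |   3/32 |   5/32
I(X;Y) = 0.0090 dits

Mutual information has multiple equivalent forms:
- I(X;Y) = H(X) - H(X|Y)
- I(X;Y) = H(Y) - H(Y|X)
- I(X;Y) = H(X) + H(Y) - H(X,Y)

Computing all quantities:
H(X) = 0.2934, H(Y) = 0.4717, H(X,Y) = 0.7561
H(X|Y) = 0.2844, H(Y|X) = 0.4627

Verification:
H(X) - H(X|Y) = 0.2934 - 0.2844 = 0.0090
H(Y) - H(Y|X) = 0.4717 - 0.4627 = 0.0090
H(X) + H(Y) - H(X,Y) = 0.2934 + 0.4717 - 0.7561 = 0.0090

All forms give I(X;Y) = 0.0090 dits. ✓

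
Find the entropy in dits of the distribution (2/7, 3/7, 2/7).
0.4686 dits

Shannon entropy is H(X) = -Σ p(x) log p(x).

For P = (2/7, 3/7, 2/7):
H = -2/7 × log_10(2/7) -3/7 × log_10(3/7) -2/7 × log_10(2/7)
H = 0.4686 dits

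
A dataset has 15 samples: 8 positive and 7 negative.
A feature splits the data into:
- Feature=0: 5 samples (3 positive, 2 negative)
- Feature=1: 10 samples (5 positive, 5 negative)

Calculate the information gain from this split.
0.0065 bits

Information Gain = H(Y) - H(Y|Feature)

Before split:
P(positive) = 8/15 = 0.5333
H(Y) = 0.9968 bits

After split:
Feature=0: H = 0.9710 bits (weight = 5/15)
Feature=1: H = 1.0000 bits (weight = 10/15)
H(Y|Feature) = (5/15)×0.9710 + (10/15)×1.0000 = 0.9903 bits

Information Gain = 0.9968 - 0.9903 = 0.0065 bits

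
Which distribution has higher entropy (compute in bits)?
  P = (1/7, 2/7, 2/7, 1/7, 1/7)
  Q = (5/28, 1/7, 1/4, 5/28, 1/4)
Q

Computing entropies in bits:
H(P) = 2.2359
H(Q) = 2.2887

Distribution Q has higher entropy.

Intuition: The distribution closer to uniform (more spread out) has higher entropy.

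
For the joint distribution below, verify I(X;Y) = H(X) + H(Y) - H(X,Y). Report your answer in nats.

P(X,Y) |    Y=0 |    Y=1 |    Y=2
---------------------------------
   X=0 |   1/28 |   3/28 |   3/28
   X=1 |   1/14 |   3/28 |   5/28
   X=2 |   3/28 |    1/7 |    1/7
I(X;Y) = 0.0139 nats

Mutual information has multiple equivalent forms:
- I(X;Y) = H(X) - H(X|Y)
- I(X;Y) = H(Y) - H(Y|X)
- I(X;Y) = H(X) + H(Y) - H(X,Y)

Computing all quantities:
H(X) = 1.0813, H(Y) = 1.0609, H(X,Y) = 2.1284
H(X|Y) = 1.0674, H(Y|X) = 1.0470

Verification:
H(X) - H(X|Y) = 1.0813 - 1.0674 = 0.0139
H(Y) - H(Y|X) = 1.0609 - 1.0470 = 0.0139
H(X) + H(Y) - H(X,Y) = 1.0813 + 1.0609 - 2.1284 = 0.0139

All forms give I(X;Y) = 0.0139 nats. ✓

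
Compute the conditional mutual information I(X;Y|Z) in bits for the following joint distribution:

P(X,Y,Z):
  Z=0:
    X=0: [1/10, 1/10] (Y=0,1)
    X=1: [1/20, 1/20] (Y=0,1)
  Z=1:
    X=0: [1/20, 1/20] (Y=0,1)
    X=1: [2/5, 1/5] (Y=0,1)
0.0072 bits

Conditional mutual information: I(X;Y|Z) = H(X|Z) + H(Y|Z) - H(X,Y|Z)

H(Z) = 0.8813
H(X,Z) = 1.5710 → H(X|Z) = 0.6897
H(Y,Z) = 1.8395 → H(Y|Z) = 0.9582
H(X,Y,Z) = 2.5219 → H(X,Y|Z) = 1.6406

I(X;Y|Z) = 0.6897 + 0.9582 - 1.6406 = 0.0072 bits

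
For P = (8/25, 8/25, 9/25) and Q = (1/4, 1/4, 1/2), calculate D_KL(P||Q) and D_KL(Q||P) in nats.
D_KL(P||Q) = 0.0397, D_KL(Q||P) = 0.0408

KL divergence is not symmetric: D_KL(P||Q) ≠ D_KL(Q||P) in general.

D_KL(P||Q) = 0.0397 nats
D_KL(Q||P) = 0.0408 nats

No, they are not equal!

This asymmetry is why KL divergence is not a true distance metric.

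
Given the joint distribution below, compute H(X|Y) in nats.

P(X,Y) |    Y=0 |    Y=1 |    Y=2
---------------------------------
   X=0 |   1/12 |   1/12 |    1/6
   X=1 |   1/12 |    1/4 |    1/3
0.6212 nats

Using the chain rule: H(X|Y) = H(X,Y) - H(Y)

First, compute H(X,Y) = 1.6326 nats

Marginal P(Y) = (1/6, 1/3, 1/2)
H(Y) = 1.0114 nats

H(X|Y) = H(X,Y) - H(Y) = 1.6326 - 1.0114 = 0.6212 nats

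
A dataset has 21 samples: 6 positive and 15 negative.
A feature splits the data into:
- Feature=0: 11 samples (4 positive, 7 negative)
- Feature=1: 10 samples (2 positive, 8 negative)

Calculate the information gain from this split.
0.0240 bits

Information Gain = H(Y) - H(Y|Feature)

Before split:
P(positive) = 6/21 = 0.2857
H(Y) = 0.8631 bits

After split:
Feature=0: H = 0.9457 bits (weight = 11/21)
Feature=1: H = 0.7219 bits (weight = 10/21)
H(Y|Feature) = (11/21)×0.9457 + (10/21)×0.7219 = 0.8391 bits

Information Gain = 0.8631 - 0.8391 = 0.0240 bits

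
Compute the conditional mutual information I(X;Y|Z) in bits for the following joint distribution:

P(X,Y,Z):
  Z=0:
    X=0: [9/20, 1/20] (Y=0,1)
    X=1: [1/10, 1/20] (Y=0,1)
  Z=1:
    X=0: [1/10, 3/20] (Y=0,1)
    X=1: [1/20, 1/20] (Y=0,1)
0.0324 bits

Conditional mutual information: I(X;Y|Z) = H(X|Z) + H(Y|Z) - H(X,Y|Z)

H(Z) = 0.9341
H(X,Z) = 1.7427 → H(X|Z) = 0.8087
H(Y,Z) = 1.6815 → H(Y|Z) = 0.7474
H(X,Y,Z) = 2.4577 → H(X,Y|Z) = 1.5236

I(X;Y|Z) = 0.8087 + 0.7474 - 1.5236 = 0.0324 bits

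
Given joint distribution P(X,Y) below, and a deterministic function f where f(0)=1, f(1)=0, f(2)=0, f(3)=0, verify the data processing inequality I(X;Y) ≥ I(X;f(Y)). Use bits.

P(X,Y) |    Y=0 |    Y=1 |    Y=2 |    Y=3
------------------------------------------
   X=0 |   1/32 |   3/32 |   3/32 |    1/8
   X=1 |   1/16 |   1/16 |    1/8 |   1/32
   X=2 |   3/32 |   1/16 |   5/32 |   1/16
I(X;Y) = 0.0762, I(X;f(Y)) = 0.0260, inequality holds: 0.0762 ≥ 0.0260

Data Processing Inequality: For any Markov chain X → Y → Z, we have I(X;Y) ≥ I(X;Z).

Here Z = f(Y) is a deterministic function of Y, forming X → Y → Z.

Original I(X;Y) = 0.0762 bits

After applying f:
P(X,Z) where Z=f(Y):
- P(X,Z=0) = P(X,Y=1) + P(X,Y=2) + P(X,Y=3)
- P(X,Z=1) = P(X,Y=0)

I(X;Z) = I(X;f(Y)) = 0.0260 bits

Verification: 0.0762 ≥ 0.0260 ✓

Information cannot be created by processing; the function f can only lose information about X.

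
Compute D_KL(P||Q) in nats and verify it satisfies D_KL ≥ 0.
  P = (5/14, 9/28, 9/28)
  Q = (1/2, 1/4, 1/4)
0.0414 nats

KL divergence satisfies the Gibbs inequality: D_KL(P||Q) ≥ 0 for all distributions P, Q.

D_KL(P||Q) = Σ p(x) log(p(x)/q(x))
Term by term:
  x=0: 5/14 × log_e[(5/14)/(1/2)] = -0.1202
  x=1: 9/28 × log_e[(9/28)/(1/4)] = 0.0808
  x=2: 9/28 × log_e[(9/28)/(1/4)] = 0.0808
D_KL(P||Q) = 0.0414 nats

D_KL(P||Q) = 0.0414 ≥ 0 ✓

This non-negativity is a fundamental property: relative entropy cannot be negative because it measures how different Q is from P.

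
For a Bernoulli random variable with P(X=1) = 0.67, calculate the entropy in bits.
0.9149 bits

The binary entropy function is:
H(p) = -p log(p) - (1-p) log(1-p)

H(0.67) = -0.67 × log_2(0.67) - 0.33 × log_2(0.33)
H(0.67) = 0.9149 bits

Note: Binary entropy is maximized at p=0.5 (H=1 bit) and minimized at p=0 or p=1 (H=0).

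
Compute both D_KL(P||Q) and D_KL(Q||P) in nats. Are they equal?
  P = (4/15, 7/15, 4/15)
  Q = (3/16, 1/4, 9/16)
D_KL(P||Q) = 0.1862, D_KL(Q||P) = 0.1978

KL divergence is not symmetric: D_KL(P||Q) ≠ D_KL(Q||P) in general.

D_KL(P||Q) = 0.1862 nats
D_KL(Q||P) = 0.1978 nats

No, they are not equal!

This asymmetry is why KL divergence is not a true distance metric.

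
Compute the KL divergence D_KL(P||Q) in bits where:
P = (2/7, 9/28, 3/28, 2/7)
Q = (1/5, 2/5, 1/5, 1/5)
0.0962 bits

KL divergence: D_KL(P||Q) = Σ p(x) log(p(x)/q(x))

Computing term by term:
  x=0: 2/7 × log_2[(2/7)/(1/5)] = 2/7 × 0.5146 = 0.1470
  x=1: 9/28 × log_2[(9/28)/(2/5)] = 9/28 × -0.3155 = -0.1014
  x=2: 3/28 × log_2[(3/28)/(1/5)] = 3/28 × -0.9005 = -0.0965
  x=3: 2/7 × log_2[(2/7)/(1/5)] = 2/7 × 0.5146 = 0.1470

D_KL(P||Q) = 0.0962 bits

Note: KL divergence is always non-negative and equals 0 iff P = Q.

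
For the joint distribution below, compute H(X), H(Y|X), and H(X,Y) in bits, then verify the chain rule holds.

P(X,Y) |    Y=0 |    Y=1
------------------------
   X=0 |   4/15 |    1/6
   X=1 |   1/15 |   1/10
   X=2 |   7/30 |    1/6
H(X,Y) = 2.4527, H(X) = 1.4824, H(Y|X) = 0.9703 (all in bits)

Chain rule: H(X,Y) = H(X) + H(Y|X)

Left side — joint entropy directly:
H(X,Y) = -Σ p(x,y) log p(x,y) = 2.4527 bits

Right side — compute H(Y|X) from the conditional distributions:
P(X) = (13/30, 1/6, 2/5), so H(X) = 1.4824 bits
H(Y|X) = Σ_x P(X=x) · H(Y|X=x):
  P(Y|X=0) = (8/13, 5/13), H(Y|X=0) = 0.9612, weight P(X=0) = 13/30
  P(Y|X=1) = (2/5, 3/5), H(Y|X=1) = 0.9710, weight P(X=1) = 1/6
  P(Y|X=2) = (7/12, 5/12), H(Y|X=2) = 0.9799, weight P(X=2) = 2/5
H(Y|X) = 0.9703 bits

H(X) + H(Y|X) = 1.4824 + 0.9703 = 2.4527 bits

Both sides equal 2.4527 bits. ✓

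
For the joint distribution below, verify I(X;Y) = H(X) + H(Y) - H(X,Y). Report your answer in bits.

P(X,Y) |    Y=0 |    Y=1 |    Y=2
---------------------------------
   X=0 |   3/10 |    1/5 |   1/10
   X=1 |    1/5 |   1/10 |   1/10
I(X;Y) = 0.0100 bits

Mutual information has multiple equivalent forms:
- I(X;Y) = H(X) - H(X|Y)
- I(X;Y) = H(Y) - H(Y|X)
- I(X;Y) = H(X) + H(Y) - H(X,Y)

Computing all quantities:
H(X) = 0.9710, H(Y) = 1.4855, H(X,Y) = 2.4464
H(X|Y) = 0.9610, H(Y|X) = 1.4755

Verification:
H(X) - H(X|Y) = 0.9710 - 0.9610 = 0.0100
H(Y) - H(Y|X) = 1.4855 - 1.4755 = 0.0100
H(X) + H(Y) - H(X,Y) = 0.9710 + 1.4855 - 2.4464 = 0.0100

All forms give I(X;Y) = 0.0100 bits. ✓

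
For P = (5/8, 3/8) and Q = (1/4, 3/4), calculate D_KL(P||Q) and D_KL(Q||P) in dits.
D_KL(P||Q) = 0.1358, D_KL(Q||P) = 0.1263

KL divergence is not symmetric: D_KL(P||Q) ≠ D_KL(Q||P) in general.

D_KL(P||Q) = 0.1358 dits
D_KL(Q||P) = 0.1263 dits

No, they are not equal!

This asymmetry is why KL divergence is not a true distance metric.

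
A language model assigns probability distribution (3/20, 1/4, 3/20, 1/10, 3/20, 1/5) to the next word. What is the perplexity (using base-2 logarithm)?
5.7686

Perplexity is 2^H (or exp(H) for natural log).

First, H = -Σ p log p = 2.5282 bits
Perplexity = 2^2.5282 = 5.7686

Interpretation: The model's uncertainty is equivalent to choosing uniformly among 5.8 options.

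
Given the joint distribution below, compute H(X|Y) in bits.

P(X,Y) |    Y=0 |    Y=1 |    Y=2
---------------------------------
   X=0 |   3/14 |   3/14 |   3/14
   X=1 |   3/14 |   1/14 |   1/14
0.8922 bits

Using the chain rule: H(X|Y) = H(X,Y) - H(Y)

First, compute H(X,Y) = 2.4488 bits

Marginal P(Y) = (3/7, 2/7, 2/7)
H(Y) = 1.5567 bits

H(X|Y) = H(X,Y) - H(Y) = 2.4488 - 1.5567 = 0.8922 bits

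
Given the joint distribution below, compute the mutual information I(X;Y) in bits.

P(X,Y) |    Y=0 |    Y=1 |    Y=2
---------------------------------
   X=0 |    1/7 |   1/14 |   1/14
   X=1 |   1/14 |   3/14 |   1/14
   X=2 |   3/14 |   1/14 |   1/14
0.1228 bits

Mutual information: I(X;Y) = H(X) + H(Y) - H(X,Y)

Marginals:
P(X) = (2/7, 5/14, 5/14), H(X) = 1.5774 bits
P(Y) = (3/7, 5/14, 3/14), H(Y) = 1.5306 bits

Joint entropy: H(X,Y) = 2.9852 bits

I(X;Y) = 1.5774 + 1.5306 - 2.9852 = 0.1228 bits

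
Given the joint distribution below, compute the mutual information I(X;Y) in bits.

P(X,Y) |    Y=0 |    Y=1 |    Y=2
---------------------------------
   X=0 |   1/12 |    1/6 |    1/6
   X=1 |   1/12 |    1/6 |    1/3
0.0207 bits

Mutual information: I(X;Y) = H(X) + H(Y) - H(X,Y)

Marginals:
P(X) = (5/12, 7/12), H(X) = 0.9799 bits
P(Y) = (1/6, 1/3, 1/2), H(Y) = 1.4591 bits

Joint entropy: H(X,Y) = 2.4183 bits

I(X;Y) = 0.9799 + 1.4591 - 2.4183 = 0.0207 bits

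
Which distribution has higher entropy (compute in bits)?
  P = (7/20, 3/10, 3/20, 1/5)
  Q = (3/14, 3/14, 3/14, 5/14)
Q

Computing entropies in bits:
H(P) = 1.9261
H(Q) = 1.9592

Distribution Q has higher entropy.

Intuition: The distribution closer to uniform (more spread out) has higher entropy.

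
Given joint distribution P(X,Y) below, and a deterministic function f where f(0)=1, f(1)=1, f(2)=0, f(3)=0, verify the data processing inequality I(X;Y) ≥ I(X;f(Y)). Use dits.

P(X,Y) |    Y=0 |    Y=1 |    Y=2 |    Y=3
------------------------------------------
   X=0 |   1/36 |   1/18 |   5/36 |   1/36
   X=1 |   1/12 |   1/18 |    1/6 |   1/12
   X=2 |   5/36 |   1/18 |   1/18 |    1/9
I(X;Y) = 0.0357, I(X;f(Y)) = 0.0075, inequality holds: 0.0357 ≥ 0.0075

Data Processing Inequality: For any Markov chain X → Y → Z, we have I(X;Y) ≥ I(X;Z).

Here Z = f(Y) is a deterministic function of Y, forming X → Y → Z.

Original I(X;Y) = 0.0357 dits

After applying f:
P(X,Z) where Z=f(Y):
- P(X,Z=0) = P(X,Y=2) + P(X,Y=3)
- P(X,Z=1) = P(X,Y=0) + P(X,Y=1)

I(X;Z) = I(X;f(Y)) = 0.0075 dits

Verification: 0.0357 ≥ 0.0075 ✓

Information cannot be created by processing; the function f can only lose information about X.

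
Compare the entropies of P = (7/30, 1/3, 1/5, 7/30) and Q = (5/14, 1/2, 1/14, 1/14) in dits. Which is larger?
P

Computing entropies in dits:
H(P) = 0.5938
H(Q) = 0.4739

Distribution P has higher entropy.

Intuition: The distribution closer to uniform (more spread out) has higher entropy.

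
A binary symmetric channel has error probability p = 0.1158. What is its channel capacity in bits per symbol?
0.4828 bits

For a binary symmetric channel (BSC) with error probability p:
Capacity C = 1 - H(p) bits per symbol

where H(p) = -p log₂(p) - (1-p) log₂(1-p) is the binary entropy function.

H(0.1158) = 0.5172 bits
C = 1 - 0.5172 = 0.4828 bits per symbol

This means we can reliably transmit up to 0.4828 bits of information per channel use.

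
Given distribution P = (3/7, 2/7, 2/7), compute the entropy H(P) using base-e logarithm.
1.0790 nats

Shannon entropy is H(X) = -Σ p(x) log p(x).

For P = (3/7, 2/7, 2/7):
H = -3/7 × log_e(3/7) -2/7 × log_e(2/7) -2/7 × log_e(2/7)
H = 1.0790 nats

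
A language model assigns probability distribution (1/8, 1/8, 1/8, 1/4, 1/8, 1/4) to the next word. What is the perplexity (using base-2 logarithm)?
5.6569

Perplexity is 2^H (or exp(H) for natural log).

First, H = -Σ p log p = 2.5000 bits
Perplexity = 2^2.5000 = 5.6569

Interpretation: The model's uncertainty is equivalent to choosing uniformly among 5.7 options.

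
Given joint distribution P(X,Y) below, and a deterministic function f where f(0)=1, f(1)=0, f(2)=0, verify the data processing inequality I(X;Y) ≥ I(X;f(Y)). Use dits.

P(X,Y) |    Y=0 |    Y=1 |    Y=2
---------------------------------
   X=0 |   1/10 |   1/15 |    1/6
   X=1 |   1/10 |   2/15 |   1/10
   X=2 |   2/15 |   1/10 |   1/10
I(X;Y) = 0.0113, I(X;f(Y)) = 0.0021, inequality holds: 0.0113 ≥ 0.0021

Data Processing Inequality: For any Markov chain X → Y → Z, we have I(X;Y) ≥ I(X;Z).

Here Z = f(Y) is a deterministic function of Y, forming X → Y → Z.

Original I(X;Y) = 0.0113 dits

After applying f:
P(X,Z) where Z=f(Y):
- P(X,Z=0) = P(X,Y=1) + P(X,Y=2)
- P(X,Z=1) = P(X,Y=0)

I(X;Z) = I(X;f(Y)) = 0.0021 dits

Verification: 0.0113 ≥ 0.0021 ✓

Information cannot be created by processing; the function f can only lose information about X.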